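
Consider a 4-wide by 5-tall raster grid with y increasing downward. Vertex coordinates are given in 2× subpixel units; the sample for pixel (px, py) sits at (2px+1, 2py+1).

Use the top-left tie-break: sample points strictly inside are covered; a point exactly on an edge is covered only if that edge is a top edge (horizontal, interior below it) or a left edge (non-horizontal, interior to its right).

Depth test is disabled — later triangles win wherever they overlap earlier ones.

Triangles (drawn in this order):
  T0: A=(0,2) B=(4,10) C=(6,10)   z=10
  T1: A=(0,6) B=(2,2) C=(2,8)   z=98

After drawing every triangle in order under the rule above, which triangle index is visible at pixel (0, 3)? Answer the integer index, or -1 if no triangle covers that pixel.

T0:
  2·area = 16  (B↔C swapped to make it positive)
  edge (0, 2)→(6, 10): d=(6,8) right/bottom  bias=-1
  edge (6, 10)→(4, 10): d=(-2,0) right/bottom  bias=-1
  edge (4, 10)→(0, 2): d=(-4,-8) top-left  bias=+0
    (1,3)@(3, 7): e=[6,6,4] → X
    (2,3)@(5, 7): e=[-10,6,20] → .
    (1,4)@(3, 9): e=[18,2,-4] → .
    (2,4)@(5, 9): e=[2,2,12] → X
    (3,4)@(7, 9): e=[-14,2,28] → .
  covered (2 px):
    . . . .
    . . . .
    . . . .
    . X . .
    . . X .
T1:
  2·area = 12
  edge (0, 6)→(2, 2): d=(2,-4) top-left  bias=+0
  edge (2, 2)→(2, 8): d=(0,6) right/bottom  bias=-1
  edge (2, 8)→(0, 6): d=(-2,-2) top-left  bias=+0
    (0,2)@(1, 5): e=[2,6,4] → X
    (1,2)@(3, 5): e=[10,-6,8] → .
    (0,3)@(1, 7): e=[6,6,0] → X  [on edge]
    (1,3)@(3, 7): e=[14,-6,4] → .
    (0,4)@(1, 9): e=[10,6,-4] → .
    (1,4)@(3, 9): e=[18,-6,0] → .  [on edge]
  covered (2 px):
    . . . .
    . . . .
    X . . .
    X . . .
    . . . .

Z-buffer (winner per pixel, '.' = empty):
  . . . .
  . . . .
  1 . . .
  1 0 . .
  . . 0 .

Final: 1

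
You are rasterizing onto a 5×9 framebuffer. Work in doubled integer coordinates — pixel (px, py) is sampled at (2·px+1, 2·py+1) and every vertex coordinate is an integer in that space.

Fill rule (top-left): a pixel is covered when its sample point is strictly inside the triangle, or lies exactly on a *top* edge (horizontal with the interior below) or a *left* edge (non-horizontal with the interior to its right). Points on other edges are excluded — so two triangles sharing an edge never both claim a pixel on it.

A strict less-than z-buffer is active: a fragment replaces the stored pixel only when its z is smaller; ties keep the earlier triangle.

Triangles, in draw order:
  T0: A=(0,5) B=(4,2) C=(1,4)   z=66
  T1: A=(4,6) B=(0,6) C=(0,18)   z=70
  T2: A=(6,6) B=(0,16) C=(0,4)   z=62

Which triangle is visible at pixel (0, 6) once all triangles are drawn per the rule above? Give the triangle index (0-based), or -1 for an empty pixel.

T0:
  2·area = 1  (B↔C swapped to make it positive)
  edge (0, 5)→(1, 4): d=(1,-1) top-left  bias=+0
  edge (1, 4)→(4, 2): d=(3,-2) top-left  bias=+0
  edge (4, 2)→(0, 5): d=(-4,3) right/bottom  bias=-1
  covered (0 px):
    . . . . .
    . . . . .
    . . . . .
    . . . . .
    . . . . .
    . . . . .
    . . . . .
    . . . . .
    . . . . .
T1:
  2·area = 48  (B↔C swapped to make it positive)
  edge (4, 6)→(0, 18): d=(-4,12) right/bottom  bias=-1
  edge (0, 18)→(0, 6): d=(0,-12) top-left  bias=+0
  edge (0, 6)→(4, 6): d=(4,0) top-left  bias=+0
    (2,1)@(5, 3): e=[0,60,-12] → .  [on edge]
    (0,3)@(1, 7): e=[32,12,4] → X
    (1,3)@(3, 7): e=[8,36,4] → X
    (2,3)@(5, 7): e=[-16,60,4] → .
    (0,4)@(1, 9): e=[24,12,12] → X
    (1,4)@(3, 9): e=[0,36,12] → .  [on edge]
    (0,5)@(1, 11): e=[16,12,20] → X
    (1,5)@(3, 11): e=[-8,36,20] → .
    (0,6)@(1, 13): e=[8,12,28] → X
    (1,6)@(3, 13): e=[-16,36,28] → .
    (0,7)@(1, 15): e=[0,12,36] → .  [on edge]
  covered (5 px):
    . . . . .
    . . . . .
    . . . . .
    X X . . .
    X . . . .
    X . . . .
    X . . . .
    . . . . .
    . . . . .
T2:
  2·area = 72
  edge (6, 6)→(0, 16): d=(-6,10) right/bottom  bias=-1
  edge (0, 16)→(0, 4): d=(0,-12) top-left  bias=+0
  edge (0, 4)→(6, 6): d=(6,2) right/bottom  bias=-1
    (4,0)@(9, 1): e=[0,108,-36] → .  [on edge]
    (0,2)@(1, 5): e=[56,12,4] → X
    (1,2)@(3, 5): e=[36,36,0] → .  [on edge]
    (0,3)@(1, 7): e=[44,12,16] → X
    (1,3)@(3, 7): e=[24,36,12] → X
    (2,3)@(5, 7): e=[4,60,8] → X
    (3,3)@(7, 7): e=[-16,84,4] → .
    (4,3)@(9, 7): e=[-36,108,0] → .  [on edge]
    (0,4)@(1, 9): e=[32,12,28] → X
    (2,4)@(5, 9): e=[-8,60,20] → .
    (0,5)@(1, 11): e=[20,12,40] → X
    (1,5)@(3, 11): e=[0,36,36] → .  [on edge]
  covered (8 px):
    . . . . .
    . . . . .
    X . . . .
    X X X . .
    X X . . .
    X . . . .
    X . . . .
    . . . . .
    . . . . .

Z-buffer (winner per pixel, '.' = empty):
  . . . . .
  . . . . .
  2 . . . .
  2 2 2 . .
  2 2 . . .
  2 . . . .
  2 . . . .
  . . . . .
  . . . . .

Answer: 2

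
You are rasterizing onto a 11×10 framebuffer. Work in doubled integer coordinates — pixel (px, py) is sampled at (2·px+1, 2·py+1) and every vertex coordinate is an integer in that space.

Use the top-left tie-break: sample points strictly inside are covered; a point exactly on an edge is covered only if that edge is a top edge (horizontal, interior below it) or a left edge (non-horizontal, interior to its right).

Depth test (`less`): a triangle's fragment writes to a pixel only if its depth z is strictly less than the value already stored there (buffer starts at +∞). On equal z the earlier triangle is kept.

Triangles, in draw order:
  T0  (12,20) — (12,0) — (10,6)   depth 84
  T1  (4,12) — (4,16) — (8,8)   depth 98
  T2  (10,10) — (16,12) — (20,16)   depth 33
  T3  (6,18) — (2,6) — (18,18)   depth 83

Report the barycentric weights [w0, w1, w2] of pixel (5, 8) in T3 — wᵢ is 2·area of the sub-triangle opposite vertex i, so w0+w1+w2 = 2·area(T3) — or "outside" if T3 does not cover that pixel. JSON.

T0:
  2·area = 40  (B↔C swapped to make it positive)
  edge (12, 20)→(10, 6): d=(-2,-14) top-left  bias=+0
  edge (10, 6)→(12, 0): d=(2,-6) top-left  bias=+0
  edge (12, 0)→(12, 20): d=(0,20) right/bottom  bias=-1
    (5,1)@(11, 3): e=[20,0,20] → █  [on edge]
    (6,1)@(13, 3): e=[48,12,-20] → ·
    (5,2)@(11, 5): e=[16,4,20] → █
    (6,2)@(13, 5): e=[44,16,-20] → ·
    (5,3)@(11, 7): e=[12,8,20] → █
    (6,3)@(13, 7): e=[40,20,-20] → ·
    (4,4)@(9, 9): e=[-20,0,60] → ·  [on edge]
    (5,4)@(11, 9): e=[8,12,20] → █
    (6,4)@(13, 9): e=[36,24,-20] → ·
    (5,5)@(11, 11): e=[4,16,20] → █
    (6,5)@(13, 11): e=[32,28,-20] → ·
    (5,6)@(11, 13): e=[0,20,20] → █  [on edge]
    (3,7)@(7, 15): e=[-60,0,100] → ·  [on edge]
  covered (6 px):
    · · · · · · · · · · ·
    · · · · · █ · · · · ·
    · · · · · █ · · · · ·
    · · · · · █ · · · · ·
    · · · · · █ · · · · ·
    · · · · · █ · · · · ·
    · · · · · █ · · · · ·
    · · · · · · · · · · ·
    · · · · · · · · · · ·
    · · · · · · · · · · ·
T1:
  2·area = 16  (B↔C swapped to make it positive)
  edge (4, 12)→(8, 8): d=(4,-4) top-left  bias=+0
  edge (8, 8)→(4, 16): d=(-4,8) right/bottom  bias=-1
  edge (4, 16)→(4, 12): d=(0,-4) top-left  bias=+0
    (7,0)@(15, 1): e=[0,-28,44] → ·  [on edge]
    (6,1)@(13, 3): e=[0,-20,36] → ·  [on edge]
    (5,2)@(11, 5): e=[0,-12,28] → ·  [on edge]
    (4,3)@(9, 7): e=[0,-4,20] → ·  [on edge]
    (3,4)@(7, 9): e=[0,4,12] → █  [on edge]
    (4,4)@(9, 9): e=[8,-12,20] → ·
    (2,5)@(5, 11): e=[0,12,4] → █  [on edge]
    (3,5)@(7, 11): e=[8,-4,12] → ·
    (1,6)@(3, 13): e=[0,20,-4] → ·  [on edge]
    (2,6)@(5, 13): e=[8,4,4] → █
    (3,6)@(7, 13): e=[16,-12,12] → ·
    (0,7)@(1, 15): e=[0,28,-12] → ·  [on edge]
  covered (3 px):
    · · · · · · · · · · ·
    · · · · · · · · · · ·
    · · · · · · · · · · ·
    · · · · · · · · · · ·
    · · · █ · · · · · · ·
    · · █ · · · · · · · ·
    · · █ · · · · · · · ·
    · · · · · · · · · · ·
    · · · · · · · · · · ·
    · · · · · · · · · · ·
T2:
  2·area = 16
  edge (10, 10)→(16, 12): d=(6,2) right/bottom  bias=-1
  edge (16, 12)→(20, 16): d=(4,4) right/bottom  bias=-1
  edge (20, 16)→(10, 10): d=(-10,-6) top-left  bias=+0
    (2,0)@(5, 1): e=[-44,0,60] → ·  [on edge]
    (3,1)@(7, 3): e=[-36,0,52] → ·  [on edge]
    (4,2)@(9, 5): e=[-28,0,44] → ·  [on edge]
    (0,3)@(1, 7): e=[0,40,-24] → ·  [on edge]
    (2,3)@(5, 7): e=[-8,24,0] → ·  [on edge]
    (5,3)@(11, 7): e=[-20,0,36] → ·  [on edge]
    (3,4)@(7, 9): e=[0,24,-8] → ·  [on edge]
    (6,4)@(13, 9): e=[-12,0,28] → ·  [on edge]
    (6,5)@(13, 11): e=[0,8,8] → ·  [on edge]
    (7,5)@(15, 11): e=[-4,0,20] → ·  [on edge]
    (7,6)@(15, 13): e=[8,8,0] → █  [on edge]
    (8,6)@(17, 13): e=[4,0,12] → ·  [on edge]
    (9,6)@(19, 13): e=[0,-8,24] → ·  [on edge]
    (9,7)@(19, 15): e=[12,0,4] → ·  [on edge]
    (10,8)@(21, 17): e=[20,0,-4] → ·  [on edge]
  covered (1 px):
    · · · · · · · · · · ·
    · · · · · · · · · · ·
    · · · · · · · · · · ·
    · · · · · · · · · · ·
    · · · · · · · · · · ·
    · · · · · · · · · · ·
    · · · · · · · █ · · ·
    · · · · · · · · · · ·
    · · · · · · · · · · ·
    · · · · · · · · · · ·
T3:
  2·area = 144
  edge (6, 18)→(2, 6): d=(-4,-12) top-left  bias=+0
  edge (2, 6)→(18, 18): d=(16,12) right/bottom  bias=-1
  edge (18, 18)→(6, 18): d=(-12,0) right/bottom  bias=-1
    (0,1)@(1, 3): e=[0,-36,180] → ·  [on edge]
    (1,3)@(3, 7): e=[8,4,132] → █
    (2,3)@(5, 7): e=[32,-20,132] → ·
    (1,4)@(3, 9): e=[0,36,108] → █  [on edge]
    (2,4)@(5, 9): e=[24,12,108] → █
    (3,4)@(7, 9): e=[48,-12,108] → ·
    (1,5)@(3, 11): e=[-8,68,84] → ·
    (2,5)@(5, 11): e=[16,44,84] → █
    (3,5)@(7, 11): e=[40,20,84] → █
    (4,5)@(9, 11): e=[64,-4,84] → ·
    (2,6)@(5, 13): e=[8,76,60] → █
    (4,6)@(9, 13): e=[56,28,60] → █
    (2,7)@(5, 15): e=[0,108,36] → █  [on edge]
  covered (19 px):
    · · · · · · · · · · ·
    · · · · · · · · · · ·
    · · · · · · · · · · ·
    · █ · · · · · · · · ·
    · █ █ · · · · · · · ·
    · · █ █ · · · · · · ·
    · · █ █ █ █ · · · · ·
    · · █ █ █ █ █ · · · ·
    · · · █ █ █ █ █ · · ·
    · · · · · · · · · · ·

Result: [68,12,64]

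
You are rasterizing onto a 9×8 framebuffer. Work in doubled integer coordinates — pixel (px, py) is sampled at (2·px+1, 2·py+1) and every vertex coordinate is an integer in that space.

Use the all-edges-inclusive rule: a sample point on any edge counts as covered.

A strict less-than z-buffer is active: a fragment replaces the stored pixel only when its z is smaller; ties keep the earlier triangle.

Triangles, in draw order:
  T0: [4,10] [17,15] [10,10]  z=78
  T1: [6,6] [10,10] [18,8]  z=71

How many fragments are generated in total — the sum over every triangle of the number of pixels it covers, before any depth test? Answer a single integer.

T0:
  2·area = 30  (B↔C swapped to make it positive)
  edge (4, 10)→(10, 10): d=(6,0) inclusive
  edge (10, 10)→(17, 15): d=(7,5) inclusive
  edge (17, 15)→(4, 10): d=(-13,-5) inclusive
    (1,2)@(3, 5): e=[-30,0,60] → ·  [on edge]
    (3,5)@(7, 11): e=[6,22,2] → █
    (4,5)@(9, 11): e=[6,12,12] → █
    (5,5)@(11, 11): e=[6,2,22] → █
    (6,5)@(13, 11): e=[6,-8,32] → ·
    (3,6)@(7, 13): e=[18,36,-24] → ·
    (4,6)@(9, 13): e=[18,26,-14] → ·
    (5,6)@(11, 13): e=[18,16,-4] → ·
    (6,6)@(13, 13): e=[18,6,6] → █
    (7,6)@(15, 13): e=[18,-4,16] → ·
    (6,7)@(13, 15): e=[30,20,-20] → ·
    (8,7)@(17, 15): e=[30,0,0] → █  [on edge]
  covered (5 px):
    · · · · · · · · ·
    · · · · · · · · ·
    · · · · · · · · ·
    · · · · · · · · ·
    · · · · · · · · ·
    · · · █ █ █ · · ·
    · · · · · · █ · ·
    · · · · · · · · █
T1:
  2·area = 40  (B↔C swapped to make it positive)
  edge (6, 6)→(18, 8): d=(12,2) inclusive
  edge (18, 8)→(10, 10): d=(-8,2) inclusive
  edge (10, 10)→(6, 6): d=(-4,-4) inclusive
    (0,0)@(1, 1): e=[-50,90,0] → ·  [on edge]
    (1,1)@(3, 3): e=[-30,70,0] → ·  [on edge]
    (2,2)@(5, 5): e=[-10,50,0] → ·  [on edge]
    (3,3)@(7, 7): e=[10,30,0] → █  [on edge]
    (4,3)@(9, 7): e=[6,26,8] → █
    (5,3)@(11, 7): e=[2,22,16] → █
    (6,3)@(13, 7): e=[-2,18,24] → ·
    (3,4)@(7, 9): e=[34,14,-8] → ·
    (4,4)@(9, 9): e=[30,10,0] → █  [on edge]
    (6,4)@(13, 9): e=[22,2,16] → █
    (7,4)@(15, 9): e=[18,-2,24] → ·
    (4,5)@(9, 11): e=[54,-6,-8] → ·
    (5,5)@(11, 11): e=[50,-10,0] → ·  [on edge]
    (6,6)@(13, 13): e=[70,-30,0] → ·  [on edge]
    (7,7)@(15, 15): e=[90,-50,0] → ·  [on edge]
  covered (6 px):
    · · · · · · · · ·
    · · · · · · · · ·
    · · · · · · · · ·
    · · · █ █ █ · · ·
    · · · · █ █ █ · ·
    · · · · · · · · ·
    · · · · · · · · ·
    · · · · · · · · ·

Result: 11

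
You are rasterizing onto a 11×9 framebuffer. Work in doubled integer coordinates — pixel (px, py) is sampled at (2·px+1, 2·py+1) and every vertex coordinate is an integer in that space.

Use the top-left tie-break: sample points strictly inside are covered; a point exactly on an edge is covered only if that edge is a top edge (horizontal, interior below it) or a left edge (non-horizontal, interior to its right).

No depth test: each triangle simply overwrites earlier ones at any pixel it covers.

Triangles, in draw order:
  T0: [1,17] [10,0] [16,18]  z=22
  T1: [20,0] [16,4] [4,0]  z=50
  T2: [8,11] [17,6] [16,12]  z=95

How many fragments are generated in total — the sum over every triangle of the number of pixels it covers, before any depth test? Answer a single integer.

T0:
  2·area = 264
  edge (1, 17)→(10, 0): d=(9,-17) top-left  bias=+0
  edge (10, 0)→(16, 18): d=(6,18) right/bottom  bias=-1
  edge (16, 18)→(1, 17): d=(-15,-1) top-left  bias=+0
    (4,1)@(9, 3): e=[10,36,218] → X
    (5,1)@(11, 3): e=[44,0,220] → .  [on edge]
    (4,2)@(9, 5): e=[28,48,188] → X
    (5,2)@(11, 5): e=[62,12,190] → X
    (6,2)@(13, 5): e=[96,-24,192] → .
    (3,3)@(7, 7): e=[12,96,156] → X
    (6,3)@(13, 7): e=[114,-12,162] → .
    (3,4)@(7, 9): e=[30,108,126] → X
    (6,4)@(13, 9): e=[132,0,132] → .  [on edge]
    (2,5)@(5, 11): e=[14,156,94] → X
    (6,5)@(13, 11): e=[150,12,102] → X
    (7,5)@(15, 11): e=[184,-24,104] → .
    (7,7)@(15, 15): e=[220,0,44] → .  [on edge]
    (0,8)@(1, 17): e=[0,264,0] → X  [on edge]
  covered (33 px):
    . . . . . . . . . . .
    . . . . X . . . . . .
    . . . . X X . . . . .
    . . . X X X . . . . .
    . . . X X X . . . . .
    . . X X X X X . . . .
    . . X X X X X . . . .
    . X X X X X X . . . .
    X X X X X X X X . . .
T1:
  2·area = 64
  edge (20, 0)→(16, 4): d=(-4,4) right/bottom  bias=-1
  edge (16, 4)→(4, 0): d=(-12,-4) top-left  bias=+0
  edge (4, 0)→(20, 0): d=(16,0) top-left  bias=+0
    (3,0)@(7, 1): e=[48,0,16] → X  [on edge]
    (4,0)@(9, 1): e=[40,8,16] → X
    (5,0)@(11, 1): e=[32,16,16] → X
    (6,0)@(13, 1): e=[24,24,16] → X
    (7,0)@(15, 1): e=[16,32,16] → X
    (8,0)@(17, 1): e=[8,40,16] → X
    (9,0)@(19, 1): e=[0,48,16] → .  [on edge]
    (3,1)@(7, 3): e=[40,-24,48] → .
    (4,1)@(9, 3): e=[32,-16,48] → .
    (5,1)@(11, 3): e=[24,-8,48] → .
    (6,1)@(13, 3): e=[16,0,48] → X  [on edge]
    (8,1)@(17, 3): e=[0,16,48] → .  [on edge]
    (7,2)@(15, 5): e=[0,-16,80] → .  [on edge]
    (9,2)@(19, 5): e=[-16,0,80] → .  [on edge]
    (6,3)@(13, 7): e=[0,-48,112] → .  [on edge]
    (5,4)@(11, 9): e=[0,-80,144] → .  [on edge]
    (4,5)@(9, 11): e=[0,-112,176] → .  [on edge]
    (3,6)@(7, 13): e=[0,-144,208] → .  [on edge]
    (2,7)@(5, 15): e=[0,-176,240] → .  [on edge]
    (1,8)@(3, 17): e=[0,-208,272] → .  [on edge]
  covered (8 px):
    . . . X X X X X X . .
    . . . . . . X X . . .
    . . . . . . . . . . .
    . . . . . . . . . . .
    . . . . . . . . . . .
    . . . . . . . . . . .
    . . . . . . . . . . .
    . . . . . . . . . . .
    . . . . . . . . . . .
T2:
  2·area = 49
  edge (8, 11)→(17, 6): d=(9,-5) top-left  bias=+0
  edge (17, 6)→(16, 12): d=(-1,6) right/bottom  bias=-1
  edge (16, 12)→(8, 11): d=(-8,-1) top-left  bias=+0
    (6,4)@(13, 9): e=[7,21,21] → X
    (7,4)@(15, 9): e=[17,9,23] → X
    (8,4)@(17, 9): e=[27,-3,25] → .
    (4,5)@(9, 11): e=[5,43,1] → X
    (5,5)@(11, 11): e=[15,31,3] → X
    (8,5)@(17, 11): e=[45,-5,9] → .
    (4,6)@(9, 13): e=[23,41,-15] → .
    (5,6)@(11, 13): e=[33,29,-13] → .
    (6,6)@(13, 13): e=[43,17,-11] → .
    (7,6)@(15, 13): e=[53,5,-9] → .
  covered (6 px):
    . . . . . . . . . . .
    . . . . . . . . . . .
    . . . . . . . . . . .
    . . . . . . . . . . .
    . . . . . . X X . . .
    . . . . X X X X . . .
    . . . . . . . . . . .
    . . . . . . . . . . .
    . . . . . . . . . . .

Final: 47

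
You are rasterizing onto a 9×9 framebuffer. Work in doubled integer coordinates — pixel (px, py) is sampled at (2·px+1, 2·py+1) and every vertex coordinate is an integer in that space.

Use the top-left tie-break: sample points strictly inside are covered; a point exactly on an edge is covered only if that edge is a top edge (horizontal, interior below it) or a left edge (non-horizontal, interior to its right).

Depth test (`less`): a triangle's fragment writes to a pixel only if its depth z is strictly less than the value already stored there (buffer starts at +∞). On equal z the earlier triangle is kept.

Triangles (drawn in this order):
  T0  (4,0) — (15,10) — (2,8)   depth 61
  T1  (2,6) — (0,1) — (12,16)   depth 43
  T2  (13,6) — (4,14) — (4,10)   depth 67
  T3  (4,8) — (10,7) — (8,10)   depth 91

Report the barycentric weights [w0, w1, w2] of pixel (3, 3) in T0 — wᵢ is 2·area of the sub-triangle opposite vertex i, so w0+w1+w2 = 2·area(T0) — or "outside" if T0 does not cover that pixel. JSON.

T0:
  2·area = 108
  edge (4, 0)→(15, 10): d=(11,10) right/bottom  bias=-1
  edge (15, 10)→(2, 8): d=(-13,-2) top-left  bias=+0
  edge (2, 8)→(4, 0): d=(2,-8) top-left  bias=+0
    (2,0)@(5, 1): e=[1,97,10] → █
    (3,0)@(7, 1): e=[-19,101,26] → ·
    (2,1)@(5, 3): e=[23,71,14] → █
    (3,1)@(7, 3): e=[3,75,30] → █
    (4,1)@(9, 3): e=[-17,79,46] → ·
    (1,2)@(3, 5): e=[65,41,2] → █
    (4,2)@(9, 5): e=[5,53,50] → █
    (5,2)@(11, 5): e=[-15,57,66] → ·
    (1,3)@(3, 7): e=[87,15,6] → █
    (5,3)@(11, 7): e=[7,31,70] → █
    (6,3)@(13, 7): e=[-13,35,86] → ·
    (1,4)@(3, 9): e=[109,-11,10] → ·
  covered (15 px):
    · · █ · · · · · ·
    · · █ █ · · · · ·
    · █ █ █ █ · · · ·
    · █ █ █ █ █ · · ·
    · · · · █ █ █ · ·
    · · · · · · · · ·
    · · · · · · · · ·
    · · · · · · · · ·
    · · · · · · · · ·
T1:
  2·area = 30
  edge (2, 6)→(0, 1): d=(-2,-5) top-left  bias=+0
  edge (0, 1)→(12, 16): d=(12,15) right/bottom  bias=-1
  edge (12, 16)→(2, 6): d=(-10,-10) top-left  bias=+0
    (0,1)@(1, 3): e=[1,9,20] → █
    (1,1)@(3, 3): e=[11,-21,40] → ·
    (0,2)@(1, 5): e=[-3,33,0] → ·  [on edge]
    (1,2)@(3, 5): e=[7,3,20] → █
    (2,2)@(5, 5): e=[17,-27,40] → ·
    (1,3)@(3, 7): e=[3,27,0] → █  [on edge]
    (2,3)@(5, 7): e=[13,-3,20] → ·
    (1,4)@(3, 9): e=[-1,51,-20] → ·
    (2,4)@(5, 9): e=[9,21,0] → █  [on edge]
    (3,4)@(7, 9): e=[19,-9,20] → ·
    (2,5)@(5, 11): e=[5,45,-20] → ·
    (3,5)@(7, 11): e=[15,15,0] → █  [on edge]
    (4,6)@(9, 13): e=[21,9,0] → █  [on edge]
    (5,7)@(11, 15): e=[27,3,0] → █  [on edge]
    (6,8)@(13, 17): e=[33,-3,0] → ·  [on edge]
  covered (7 px):
    · · · · · · · · ·
    █ · · · · · · · ·
    · █ · · · · · · ·
    · █ · · · · · · ·
    · · █ · · · · · ·
    · · · █ · · · · ·
    · · · · █ · · · ·
    · · · · · █ · · ·
    · · · · · · · · ·
T2:
  2·area = 36
  edge (13, 6)→(4, 14): d=(-9,8) right/bottom  bias=-1
  edge (4, 14)→(4, 10): d=(0,-4) top-left  bias=+0
  edge (4, 10)→(13, 6): d=(9,-4) top-left  bias=+0
    (5,3)@(11, 7): e=[7,28,1] → █
    (6,3)@(13, 7): e=[-9,36,9] → ·
    (3,4)@(7, 9): e=[21,12,3] → █
    (4,4)@(9, 9): e=[5,20,11] → █
    (5,4)@(11, 9): e=[-11,28,19] → ·
    (2,5)@(5, 11): e=[19,4,13] → █
    (4,5)@(9, 11): e=[-13,20,29] → ·
    (2,6)@(5, 13): e=[1,4,31] → █
    (3,6)@(7, 13): e=[-15,12,39] → ·
    (2,7)@(5, 15): e=[-17,4,49] → ·
  covered (6 px):
    · · · · · · · · ·
    · · · · · · · · ·
    · · · · · · · · ·
    · · · · · █ · · ·
    · · · █ █ · · · ·
    · · █ █ · · · · ·
    · · █ · · · · · ·
    · · · · · · · · ·
    · · · · · · · · ·
T3:
  2·area = 16
  edge (4, 8)→(10, 7): d=(6,-1) top-left  bias=+0
  edge (10, 7)→(8, 10): d=(-2,3) right/bottom  bias=-1
  edge (8, 10)→(4, 8): d=(-4,-2) top-left  bias=+0
    (3,4)@(7, 9): e=[9,5,2] → █
    (4,4)@(9, 9): e=[11,-1,6] → ·
    (3,5)@(7, 11): e=[21,1,-6] → ·
  covered (1 px):
    · · · · · · · · ·
    · · · · · · · · ·
    · · · · · · · · ·
    · · · · · · · · ·
    · · · █ · · · · ·
    · · · · · · · · ·
    · · · · · · · · ·
    · · · · · · · · ·
    · · · · · · · · ·

Result: [23,38,47]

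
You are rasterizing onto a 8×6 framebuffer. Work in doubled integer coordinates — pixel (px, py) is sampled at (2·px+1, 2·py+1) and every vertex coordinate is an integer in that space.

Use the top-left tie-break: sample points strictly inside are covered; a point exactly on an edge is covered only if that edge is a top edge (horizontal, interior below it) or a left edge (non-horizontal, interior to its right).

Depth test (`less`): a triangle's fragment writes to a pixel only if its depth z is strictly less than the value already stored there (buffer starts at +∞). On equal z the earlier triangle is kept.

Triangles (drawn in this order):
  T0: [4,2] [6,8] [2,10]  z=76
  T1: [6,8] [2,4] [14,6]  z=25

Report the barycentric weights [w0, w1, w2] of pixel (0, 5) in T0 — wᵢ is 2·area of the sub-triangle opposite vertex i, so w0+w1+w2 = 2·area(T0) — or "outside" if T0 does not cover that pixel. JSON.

T0:
  2·area = 28
  edge (4, 2)→(6, 8): d=(2,6) right/bottom  bias=-1
  edge (6, 8)→(2, 10): d=(-4,2) right/bottom  bias=-1
  edge (2, 10)→(4, 2): d=(2,-8) top-left  bias=+0
    (2,2)@(5, 5): e=[0,14,14] → ·  [on edge]
    (1,3)@(3, 7): e=[16,10,2] → █
    (2,3)@(5, 7): e=[4,6,18] → █
    (3,3)@(7, 7): e=[-8,2,34] → ·
    (1,4)@(3, 9): e=[20,2,6] → █
    (2,4)@(5, 9): e=[8,-2,22] → ·
    (1,5)@(3, 11): e=[24,-6,10] → ·
    (3,5)@(7, 11): e=[0,-14,42] → ·  [on edge]
  covered (3 px):
    · · · · · · · ·
    · · · · · · · ·
    · · · · · · · ·
    · █ █ · · · · ·
    · █ · · · · · ·
    · · · · · · · ·
T1:
  2·area = 40
  edge (6, 8)→(2, 4): d=(-4,-4) top-left  bias=+0
  edge (2, 4)→(14, 6): d=(12,2) right/bottom  bias=-1
  edge (14, 6)→(6, 8): d=(-8,2) right/bottom  bias=-1
    (0,1)@(1, 3): e=[0,-10,50] → ·  [on edge]
    (1,2)@(3, 5): e=[0,10,30] → █  [on edge]
    (2,2)@(5, 5): e=[8,6,26] → █
    (3,2)@(7, 5): e=[16,2,22] → █
    (4,2)@(9, 5): e=[24,-2,18] → ·
    (1,3)@(3, 7): e=[-8,34,14] → ·
    (2,3)@(5, 7): e=[0,30,10] → █  [on edge]
    (4,3)@(9, 7): e=[16,22,2] → █
    (5,3)@(11, 7): e=[24,18,-2] → ·
    (2,4)@(5, 9): e=[-8,54,-6] → ·
    (3,4)@(7, 9): e=[0,50,-10] → ·  [on edge]
    (4,4)@(9, 9): e=[8,46,-14] → ·
    (4,5)@(9, 11): e=[0,70,-30] → ·  [on edge]
  covered (6 px):
    · · · · · · · ·
    · · · · · · · ·
    · █ █ █ · · · ·
    · · █ █ █ · · ·
    · · · · · · · ·
    · · · · · · · ·

Result: "outside"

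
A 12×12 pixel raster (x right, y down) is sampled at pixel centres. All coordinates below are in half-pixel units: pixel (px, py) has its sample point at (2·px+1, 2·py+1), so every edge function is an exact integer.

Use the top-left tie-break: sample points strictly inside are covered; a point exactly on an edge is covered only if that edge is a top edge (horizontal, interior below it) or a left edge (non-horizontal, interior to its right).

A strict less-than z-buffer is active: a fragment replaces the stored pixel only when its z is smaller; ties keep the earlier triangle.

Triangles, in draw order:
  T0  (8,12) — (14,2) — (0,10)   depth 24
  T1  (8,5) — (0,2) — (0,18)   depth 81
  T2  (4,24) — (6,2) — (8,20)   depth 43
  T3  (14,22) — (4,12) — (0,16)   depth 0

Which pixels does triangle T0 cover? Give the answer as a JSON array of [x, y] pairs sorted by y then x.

T0:
  2·area = 92  (B↔C swapped to make it positive)
  edge (8, 12)→(0, 10): d=(-8,-2) top-left  bias=+0
  edge (0, 10)→(14, 2): d=(14,-8) top-left  bias=+0
  edge (14, 2)→(8, 12): d=(-6,10) right/bottom  bias=-1
    (6,1)@(13, 3): e=[82,6,4] → █
    (7,1)@(15, 3): e=[86,22,-16] → ·
    (4,2)@(9, 5): e=[58,2,32] → █
    (5,2)@(11, 5): e=[62,18,12] → █
    (6,2)@(13, 5): e=[66,34,-8] → ·
    (3,3)@(7, 7): e=[38,14,40] → █
    (5,3)@(11, 7): e=[46,46,0] → ·  [on edge]
    (1,4)@(3, 9): e=[14,10,68] → █
    (2,4)@(5, 9): e=[18,26,48] → █
    (5,4)@(11, 9): e=[30,74,-12] → ·
    (1,5)@(3, 11): e=[-2,38,56] → ·
    (2,5)@(5, 11): e=[2,54,36] → █
    (2,8)@(5, 17): e=[-46,138,0] → ·  [on edge]
  covered (11 px):
    · · · · · · · · · · · ·
    · · · · · · █ · · · · ·
    · · · · █ █ · · · · · ·
    · · · █ █ · · · · · · ·
    · █ █ █ █ · · · · · · ·
    · · █ █ · · · · · · · ·
    · · · · · · · · · · · ·
    · · · · · · · · · · · ·
    · · · · · · · · · · · ·
    · · · · · · · · · · · ·
    · · · · · · · · · · · ·
    · · · · · · · · · · · ·
T1:
  2·area = 128  (B↔C swapped to make it positive)
  edge (8, 5)→(0, 18): d=(-8,13) right/bottom  bias=-1
  edge (0, 18)→(0, 2): d=(0,-16) top-left  bias=+0
  edge (0, 2)→(8, 5): d=(8,3) right/bottom  bias=-1
    (0,1)@(1, 3): e=[107,16,5] → █
    (1,1)@(3, 3): e=[81,48,-1] → ·
    (0,2)@(1, 5): e=[91,16,21] → █
    (1,2)@(3, 5): e=[65,48,15] → █
    (2,2)@(5, 5): e=[39,80,9] → █
    (3,2)@(7, 5): e=[13,112,3] → █
    (4,2)@(9, 5): e=[-13,144,-3] → ·
    (0,3)@(1, 7): e=[75,16,37] → █
    (3,3)@(7, 7): e=[-3,112,19] → ·
    (0,4)@(1, 9): e=[59,16,53] → █
    (3,4)@(7, 9): e=[-19,112,35] → ·
    (0,5)@(1, 11): e=[43,16,69] → █
  covered (16 px):
    · · · · · · · · · · · ·
    █ · · · · · · · · · · ·
    █ █ █ █ · · · · · · · ·
    █ █ █ · · · · · · · · ·
    █ █ █ · · · · · · · · ·
    █ █ · · · · · · · · · ·
    █ █ · · · · · · · · · ·
    █ · · · · · · · · · · ·
    · · · · · · · · · · · ·
    · · · · · · · · · · · ·
    · · · · · · · · · · · ·
    · · · · · · · · · · · ·
T2:
  2·area = 80
  edge (4, 24)→(6, 2): d=(2,-22) top-left  bias=+0
  edge (6, 2)→(8, 20): d=(2,18) right/bottom  bias=-1
  edge (8, 20)→(4, 24): d=(-4,4) right/bottom  bias=-1
    (11,2)@(23, 5): e=[380,-300,0] → ·  [on edge]
    (10,3)@(21, 7): e=[340,-260,0] → ·  [on edge]
    (9,4)@(19, 9): e=[300,-220,0] → ·  [on edge]
    (3,5)@(7, 11): e=[40,0,40] → ·  [on edge]
    (8,5)@(17, 11): e=[260,-180,0] → ·  [on edge]
    (2,6)@(5, 13): e=[0,40,40] → █  [on edge]
    (3,6)@(7, 13): e=[44,4,32] → █
    (4,6)@(9, 13): e=[88,-32,24] → ·
    (7,6)@(15, 13): e=[220,-140,0] → ·  [on edge]
    (2,7)@(5, 15): e=[4,44,32] → █
    (4,7)@(9, 15): e=[92,-28,16] → ·
    (6,7)@(13, 15): e=[180,-100,0] → ·  [on edge]
    (5,8)@(11, 17): e=[140,-60,0] → ·  [on edge]
    (4,9)@(9, 19): e=[100,-20,0] → ·  [on edge]
    (3,10)@(7, 21): e=[60,20,0] → ·  [on edge]
    (2,11)@(5, 23): e=[20,60,0] → ·  [on edge]
  covered (9 px):
    · · · · · · · · · · · ·
    · · · · · · · · · · · ·
    · · · · · · · · · · · ·
    · · · · · · · · · · · ·
    · · · · · · · · · · · ·
    · · · · · · · · · · · ·
    · · █ █ · · · · · · · ·
    · · █ █ · · · · · · · ·
    · · █ █ · · · · · · · ·
    · · █ █ · · · · · · · ·
    · · █ · · · · · · · · ·
    · · · · · · · · · · · ·
T3:
  2·area = 80  (B↔C swapped to make it positive)
  edge (14, 22)→(0, 16): d=(-14,-6) top-left  bias=+0
  edge (0, 16)→(4, 12): d=(4,-4) top-left  bias=+0
  edge (4, 12)→(14, 22): d=(10,10) right/bottom  bias=-1
    (7,0)@(15, 1): e=[300,0,-220] → ·  [on edge]
    (6,1)@(13, 3): e=[260,0,-180] → ·  [on edge]
    (5,2)@(11, 5): e=[220,0,-140] → ·  [on edge]
    (4,3)@(9, 7): e=[180,0,-100] → ·  [on edge]
    (0,4)@(1, 9): e=[104,-24,0] → ·  [on edge]
    (3,4)@(7, 9): e=[140,0,-60] → ·  [on edge]
    (1,5)@(3, 11): e=[88,-8,0] → ·  [on edge]
    (2,5)@(5, 11): e=[100,0,-20] → ·  [on edge]
    (1,6)@(3, 13): e=[60,0,20] → █  [on edge]
    (2,6)@(5, 13): e=[72,8,0] → ·  [on edge]
    (0,7)@(1, 15): e=[20,0,60] → █  [on edge]
    (2,7)@(5, 15): e=[44,16,20] → █
    (3,7)@(7, 15): e=[56,24,0] → ·  [on edge]
    (4,8)@(9, 17): e=[40,40,0] → ·  [on edge]
    (3,9)@(7, 19): e=[0,40,40] → █  [on edge]
    (5,9)@(11, 19): e=[24,56,0] → ·  [on edge]
    (6,10)@(13, 21): e=[8,72,0] → ·  [on edge]
    (7,11)@(15, 23): e=[-8,88,0] → ·  [on edge]
  covered (9 px):
    · · · · · · · · · · · ·
    · · · · · · · · · · · ·
    · · · · · · · · · · · ·
    · · · · · · · · · · · ·
    · · · · · · · · · · · ·
    · · · · · · · · · · · ·
    · █ · · · · · · · · · ·
    █ █ █ · · · · · · · · ·
    · █ █ █ · · · · · · · ·
    · · · █ █ · · · · · · ·
    · · · · · · · · · · · ·
    · · · · · · · · · · · ·

Final: [[6,1],[4,2],[5,2],[3,3],[4,3],[1,4],[2,4],[3,4],[4,4],[2,5],[3,5]]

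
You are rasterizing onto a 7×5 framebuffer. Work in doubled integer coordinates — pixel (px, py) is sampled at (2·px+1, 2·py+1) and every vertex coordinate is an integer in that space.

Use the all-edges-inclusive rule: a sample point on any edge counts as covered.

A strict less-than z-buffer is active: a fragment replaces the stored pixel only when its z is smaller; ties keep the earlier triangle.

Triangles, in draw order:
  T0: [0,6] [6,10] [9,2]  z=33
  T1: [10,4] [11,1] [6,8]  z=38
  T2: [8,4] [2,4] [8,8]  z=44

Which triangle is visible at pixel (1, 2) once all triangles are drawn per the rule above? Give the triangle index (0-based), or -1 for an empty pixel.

T0:
  2·area = 60  (B↔C swapped to make it positive)
  edge (0, 6)→(9, 2): d=(9,-4) inclusive
  edge (9, 2)→(6, 10): d=(-3,8) inclusive
  edge (6, 10)→(0, 6): d=(-6,-4) inclusive
    (3,1)@(7, 3): e=[1,13,46] → X
    (4,1)@(9, 3): e=[9,-3,54] → .
    (1,2)@(3, 5): e=[3,39,18] → X
    (2,2)@(5, 5): e=[11,23,26] → X
    (4,2)@(9, 5): e=[27,-9,42] → .
    (1,3)@(3, 7): e=[21,33,6] → X
    (4,3)@(9, 7): e=[45,-15,30] → .
    (1,4)@(3, 9): e=[39,27,-6] → .
    (2,4)@(5, 9): e=[47,11,2] → X
    (3,4)@(7, 9): e=[55,-5,10] → .
  covered (8 px):
    . . . . . . .
    . . . X . . .
    . X X X . . .
    . X X X . . .
    . . X . . . .
T1:
  2·area = 8  (B↔C swapped to make it positive)
  edge (10, 4)→(6, 8): d=(-4,4) inclusive
  edge (6, 8)→(11, 1): d=(5,-7) inclusive
  edge (11, 1)→(10, 4): d=(-1,3) inclusive
    (5,0)@(11, 1): e=[8,0,0] → X  [on edge]
    (6,0)@(13, 1): e=[0,14,-6] → .  [on edge]
    (5,1)@(11, 3): e=[0,10,-2] → .  [on edge]
    (4,2)@(9, 5): e=[0,6,2] → X  [on edge]
    (5,2)@(11, 5): e=[-8,20,-4] → .
    (3,3)@(7, 7): e=[0,2,6] → X  [on edge]
    (4,3)@(9, 7): e=[-8,16,0] → .  [on edge]
    (2,4)@(5, 9): e=[0,-2,10] → .  [on edge]
    (3,4)@(7, 9): e=[-8,12,4] → .
  covered (3 px):
    . . . . . X .
    . . . . . . .
    . . . . X . .
    . . . X . . .
    . . . . . . .
T2:
  2·area = 24  (B↔C swapped to make it positive)
  edge (8, 4)→(8, 8): d=(0,4) inclusive
  edge (8, 8)→(2, 4): d=(-6,-4) inclusive
  edge (2, 4)→(8, 4): d=(6,0) inclusive
    (2,2)@(5, 5): e=[12,6,6] → X
    (3,2)@(7, 5): e=[4,14,6] → X
    (4,2)@(9, 5): e=[-4,22,6] → .
    (2,3)@(5, 7): e=[12,-6,18] → .
    (3,3)@(7, 7): e=[4,2,18] → X
    (4,3)@(9, 7): e=[-4,10,18] → .
    (3,4)@(7, 9): e=[4,-10,30] → .
  covered (3 px):
    . . . . . . .
    . . . . . . .
    . . X X . . .
    . . . X . . .
    . . . . . . .

Z-buffer (winner per pixel, '.' = empty):
  . . . . . 1 .
  . . . 0 . . .
  . 0 0 0 1 . .
  . 0 0 0 . . .
  . . 0 . . . .

Final: 0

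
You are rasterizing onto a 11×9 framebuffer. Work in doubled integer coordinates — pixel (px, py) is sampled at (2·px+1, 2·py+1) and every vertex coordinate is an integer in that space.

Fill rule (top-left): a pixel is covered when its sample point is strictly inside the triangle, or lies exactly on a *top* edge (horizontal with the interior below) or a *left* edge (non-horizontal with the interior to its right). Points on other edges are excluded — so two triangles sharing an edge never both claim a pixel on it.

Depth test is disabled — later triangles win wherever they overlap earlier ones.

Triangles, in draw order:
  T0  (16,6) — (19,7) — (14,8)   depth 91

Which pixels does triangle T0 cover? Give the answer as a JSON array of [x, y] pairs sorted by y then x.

T0:
  2·area = 8
  edge (16, 6)→(19, 7): d=(3,1) right/bottom  bias=-1
  edge (19, 7)→(14, 8): d=(-5,1) right/bottom  bias=-1
  edge (14, 8)→(16, 6): d=(2,-2) top-left  bias=+0
    (0,0)@(1, 1): e=[0,48,-40] → ·  [on edge]
    (10,0)@(21, 1): e=[-20,28,0] → ·  [on edge]
    (3,1)@(7, 3): e=[0,32,-24] → ·  [on edge]
    (9,1)@(19, 3): e=[-12,20,0] → ·  [on edge]
    (6,2)@(13, 5): e=[0,16,-8] → ·  [on edge]
    (8,2)@(17, 5): e=[-4,12,0] → ·  [on edge]
    (7,3)@(15, 7): e=[4,4,0] → █  [on edge]
    (8,3)@(17, 7): e=[2,2,4] → █
    (9,3)@(19, 7): e=[0,0,8] → ·  [on edge]
    (4,4)@(9, 9): e=[16,0,-8] → ·  [on edge]
    (6,4)@(13, 9): e=[12,-4,0] → ·  [on edge]
    (7,4)@(15, 9): e=[10,-6,4] → ·
    (5,5)@(11, 11): e=[20,-12,0] → ·  [on edge]
    (4,6)@(9, 13): e=[28,-20,0] → ·  [on edge]
    (3,7)@(7, 15): e=[36,-28,0] → ·  [on edge]
    (2,8)@(5, 17): e=[44,-36,0] → ·  [on edge]
  covered (2 px):
    · · · · · · · · · · ·
    · · · · · · · · · · ·
    · · · · · · · · · · ·
    · · · · · · · █ █ · ·
    · · · · · · · · · · ·
    · · · · · · · · · · ·
    · · · · · · · · · · ·
    · · · · · · · · · · ·
    · · · · · · · · · · ·

Final: [[7,3],[8,3]]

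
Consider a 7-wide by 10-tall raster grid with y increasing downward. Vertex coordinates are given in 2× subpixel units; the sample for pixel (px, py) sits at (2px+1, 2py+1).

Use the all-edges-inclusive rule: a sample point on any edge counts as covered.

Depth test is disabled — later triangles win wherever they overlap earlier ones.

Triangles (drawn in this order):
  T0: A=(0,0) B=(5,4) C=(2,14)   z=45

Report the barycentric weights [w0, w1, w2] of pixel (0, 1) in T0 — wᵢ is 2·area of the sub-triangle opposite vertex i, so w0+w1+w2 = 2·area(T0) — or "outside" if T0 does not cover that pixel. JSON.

T0:
  2·area = 62
  edge (0, 0)→(5, 4): d=(5,4) inclusive
  edge (5, 4)→(2, 14): d=(-3,10) inclusive
  edge (2, 14)→(0, 0): d=(-2,-14) inclusive
    (0,0)@(1, 1): e=[1,49,12] → █
    (1,0)@(3, 1): e=[-7,29,40] → ·
    (0,1)@(1, 3): e=[11,43,8] → █
    (1,1)@(3, 3): e=[3,23,36] → █
    (2,1)@(5, 3): e=[-5,3,64] → ·
    (0,2)@(1, 5): e=[21,37,4] → █
    (2,2)@(5, 5): e=[5,-3,60] → ·
    (0,3)@(1, 7): e=[31,31,0] → █  [on edge]
    (2,3)@(5, 7): e=[15,-9,56] → ·
    (0,4)@(1, 9): e=[41,25,-4] → ·
    (1,4)@(3, 9): e=[33,5,24] → █
    (2,4)@(5, 9): e=[25,-15,52] → ·
  covered (8 px):
    █ · · · · · ·
    █ █ · · · · ·
    █ █ · · · · ·
    █ █ · · · · ·
    · █ · · · · ·
    · · · · · · ·
    · · · · · · ·
    · · · · · · ·
    · · · · · · ·
    · · · · · · ·

Result: [43,8,11]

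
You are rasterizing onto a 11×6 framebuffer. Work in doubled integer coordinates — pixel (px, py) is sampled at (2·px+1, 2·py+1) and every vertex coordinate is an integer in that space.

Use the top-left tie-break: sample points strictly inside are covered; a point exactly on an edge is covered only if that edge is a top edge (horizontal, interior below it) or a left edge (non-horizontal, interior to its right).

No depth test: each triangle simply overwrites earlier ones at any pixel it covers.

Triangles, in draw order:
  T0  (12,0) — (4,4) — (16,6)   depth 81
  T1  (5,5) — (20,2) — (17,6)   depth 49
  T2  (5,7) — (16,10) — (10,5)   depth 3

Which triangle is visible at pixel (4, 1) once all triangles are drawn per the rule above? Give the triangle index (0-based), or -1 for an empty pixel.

T0:
  2·area = 64  (B↔C swapped to make it positive)
  edge (12, 0)→(16, 6): d=(4,6) right/bottom  bias=-1
  edge (16, 6)→(4, 4): d=(-12,-2) top-left  bias=+0
  edge (4, 4)→(12, 0): d=(8,-4) top-left  bias=+0
    (5,0)@(11, 1): e=[10,50,4] → X
    (6,0)@(13, 1): e=[-2,54,12] → .
    (3,1)@(7, 3): e=[42,18,4] → X
    (4,1)@(9, 3): e=[30,22,12] → X
    (6,1)@(13, 3): e=[6,30,28] → X
    (7,1)@(15, 3): e=[-6,34,36] → .
    (3,2)@(7, 5): e=[50,-6,20] → .
    (4,2)@(9, 5): e=[38,-2,28] → .
    (5,2)@(11, 5): e=[26,2,36] → X
    (7,2)@(15, 5): e=[2,10,52] → X
    (8,2)@(17, 5): e=[-10,14,60] → .
    (5,3)@(11, 7): e=[34,-22,52] → .
  covered (8 px):
    . . . . . X . . . . .
    . . . X X X X . . . .
    . . . . . X X X . . .
    . . . . . . . . . . .
    . . . . . . . . . . .
    . . . . . . . . . . .
T1:
  2·area = 51
  edge (5, 5)→(20, 2): d=(15,-3) top-left  bias=+0
  edge (20, 2)→(17, 6): d=(-3,4) right/bottom  bias=-1
  edge (17, 6)→(5, 5): d=(-12,-1) top-left  bias=+0
    (7,1)@(15, 3): e=[0,17,34] → X  [on edge]
    (8,1)@(17, 3): e=[6,9,36] → X
    (9,1)@(19, 3): e=[12,1,38] → X
    (10,1)@(21, 3): e=[18,-7,40] → .
    (2,2)@(5, 5): e=[0,51,0] → X  [on edge]
    (3,2)@(7, 5): e=[6,43,2] → X
    (4,2)@(9, 5): e=[12,35,4] → X
    (5,2)@(11, 5): e=[18,27,6] → X
    (6,2)@(13, 5): e=[24,19,8] → X
    (9,2)@(19, 5): e=[42,-5,14] → .
    (2,3)@(5, 7): e=[30,45,-24] → .
    (3,3)@(7, 7): e=[36,37,-22] → .
  covered (10 px):
    . . . . . . . . . . .
    . . . . . . . X X X .
    . . X X X X X X X . .
    . . . . . . . . . . .
    . . . . . . . . . . .
    . . . . . . . . . . .
T2:
  2·area = 37  (B↔C swapped to make it positive)
  edge (5, 7)→(10, 5): d=(5,-2) top-left  bias=+0
  edge (10, 5)→(16, 10): d=(6,5) right/bottom  bias=-1
  edge (16, 10)→(5, 7): d=(-11,-3) top-left  bias=+0
    (7,1)@(15, 3): e=[0,-37,74] → .  [on edge]
    (2,3)@(5, 7): e=[0,37,0] → X  [on edge]
    (3,3)@(7, 7): e=[4,27,6] → X
    (4,3)@(9, 7): e=[8,17,12] → X
    (5,3)@(11, 7): e=[12,7,18] → X
    (6,3)@(13, 7): e=[16,-3,24] → .
    (2,4)@(5, 9): e=[10,49,-22] → .
    (3,4)@(7, 9): e=[14,39,-16] → .
    (4,4)@(9, 9): e=[18,29,-10] → .
    (5,4)@(11, 9): e=[22,19,-4] → .
    (6,4)@(13, 9): e=[26,9,2] → X
    (7,4)@(15, 9): e=[30,-1,8] → .
  covered (5 px):
    . . . . . . . . . . .
    . . . . . . . . . . .
    . . . . . . . . . . .
    . . X X X X . . . . .
    . . . . . . X . . . .
    . . . . . . . . . . .

Z-buffer (winner per pixel, '.' = empty):
  . . . . . 0 . . . . .
  . . . 0 0 0 0 1 1 1 .
  . . 1 1 1 1 1 1 1 . .
  . . 2 2 2 2 . . . . .
  . . . . . . 2 . . . .
  . . . . . . . . . . .

Result: 0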